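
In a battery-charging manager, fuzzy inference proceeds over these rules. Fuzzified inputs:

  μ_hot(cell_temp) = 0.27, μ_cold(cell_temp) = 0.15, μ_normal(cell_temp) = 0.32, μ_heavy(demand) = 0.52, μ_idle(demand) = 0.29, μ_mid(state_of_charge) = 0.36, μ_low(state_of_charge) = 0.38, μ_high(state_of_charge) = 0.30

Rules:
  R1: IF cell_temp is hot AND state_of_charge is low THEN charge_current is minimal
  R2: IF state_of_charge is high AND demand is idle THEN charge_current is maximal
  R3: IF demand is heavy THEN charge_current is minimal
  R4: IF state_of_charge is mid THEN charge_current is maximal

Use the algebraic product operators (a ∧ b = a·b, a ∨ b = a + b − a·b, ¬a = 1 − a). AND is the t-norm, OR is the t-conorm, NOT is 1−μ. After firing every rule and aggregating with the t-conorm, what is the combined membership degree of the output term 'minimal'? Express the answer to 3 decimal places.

R1: hot=0.27, low=0.38; AND[a·b] → w = 0.1026
R2: high=0.30, idle=0.29; AND[a·b] → w = 0.0870
R3: heavy=0.52 → w = 0.5200
R4: mid=0.36 → w = 0.3600
Rules with consequent 'minimal': {R1, R3} → strengths 0.1026, 0.5200
Aggregate via t-conorm [a + b − a·b]: 0.5692

0.569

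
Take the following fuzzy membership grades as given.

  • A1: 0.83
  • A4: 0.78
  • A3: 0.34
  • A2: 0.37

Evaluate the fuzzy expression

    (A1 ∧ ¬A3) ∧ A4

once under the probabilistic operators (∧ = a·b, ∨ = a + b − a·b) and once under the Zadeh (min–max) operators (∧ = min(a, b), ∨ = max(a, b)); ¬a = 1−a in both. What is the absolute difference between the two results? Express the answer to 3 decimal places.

0.233

Under probabilistic:
  ¬A3 = 1 − 0.3400 = 0.6600
  A1 ∧ ¬A3 = a·b on (0.8300, 0.6600) = 0.5478
  (A1 ∧ ¬A3) ∧ A4 = a·b on (0.5478, 0.7800) = 0.4273
  → value = 0.4273
Under Zadeh (min–max):
  ¬A3 = 1 − 0.34 = 0.66
  A1 ∧ ¬A3 = min(a, b) on (0.83, 0.66) = 0.66
  (A1 ∧ ¬A3) ∧ A4 = min(a, b) on (0.66, 0.78) = 0.66
  → value = 0.6600
|0.4273 − 0.6600| = 0.233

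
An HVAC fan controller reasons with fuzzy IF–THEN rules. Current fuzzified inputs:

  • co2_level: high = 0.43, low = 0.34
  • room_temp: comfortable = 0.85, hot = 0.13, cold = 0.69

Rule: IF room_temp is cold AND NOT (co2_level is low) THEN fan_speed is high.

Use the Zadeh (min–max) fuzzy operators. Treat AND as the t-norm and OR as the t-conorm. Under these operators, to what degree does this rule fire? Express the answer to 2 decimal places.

0.66

firing strength: cold=0.69, ¬low=1−0.34=0.66; AND[min(a, b)] → w = 0.66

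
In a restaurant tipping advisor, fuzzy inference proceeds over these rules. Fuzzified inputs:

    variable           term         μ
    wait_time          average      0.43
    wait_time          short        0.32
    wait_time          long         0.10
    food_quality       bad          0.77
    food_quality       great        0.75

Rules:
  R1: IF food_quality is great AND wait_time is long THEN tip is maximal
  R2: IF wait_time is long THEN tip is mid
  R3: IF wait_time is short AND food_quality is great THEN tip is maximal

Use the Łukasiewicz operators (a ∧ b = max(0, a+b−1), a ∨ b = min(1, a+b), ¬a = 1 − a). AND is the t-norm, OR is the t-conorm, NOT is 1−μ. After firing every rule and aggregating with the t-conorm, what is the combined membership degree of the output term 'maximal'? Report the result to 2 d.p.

R1: great=0.75, long=0.10; AND[max(0, a+b−1)] → w = 0.00
R2: long=0.10 → w = 0.10
R3: short=0.32, great=0.75; AND[max(0, a+b−1)] → w = 0.07
Rules with consequent 'maximal': {R1, R3} → strengths 0.00, 0.07
Aggregate via t-conorm [min(1, a+b)]: 0.07

0.07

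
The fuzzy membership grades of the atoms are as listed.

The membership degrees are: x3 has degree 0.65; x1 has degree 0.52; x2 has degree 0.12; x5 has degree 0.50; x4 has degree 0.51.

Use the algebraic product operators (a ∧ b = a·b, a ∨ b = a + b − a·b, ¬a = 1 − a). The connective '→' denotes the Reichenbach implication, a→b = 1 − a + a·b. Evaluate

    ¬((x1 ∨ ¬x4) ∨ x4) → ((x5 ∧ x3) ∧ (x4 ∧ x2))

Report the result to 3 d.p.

¬x4 = 1 − 0.5100 = 0.4900
x1 ∨ ¬x4 = a + b − a·b on (0.5200, 0.4900) = 0.7552
(x1 ∨ ¬x4) ∨ x4 = a + b − a·b on (0.7552, 0.5100) = 0.8800
¬((x1 ∨ ¬x4) ∨ x4) = 1 − 0.8800 = 0.1200
x5 ∧ x3 = a·b on (0.5000, 0.6500) = 0.3250
x4 ∧ x2 = a·b on (0.5100, 0.1200) = 0.0612
(x5 ∧ x3) ∧ (x4 ∧ x2) = a·b on (0.3250, 0.0612) = 0.0199
¬((x1 ∨ ¬x4) ∨ x4) → ((x5 ∧ x3) ∧ (x4 ∧ x2))  [Reichenbach: 1 − a + a·b] with a=0.1200, b=0.0199 → 0.8824

0.882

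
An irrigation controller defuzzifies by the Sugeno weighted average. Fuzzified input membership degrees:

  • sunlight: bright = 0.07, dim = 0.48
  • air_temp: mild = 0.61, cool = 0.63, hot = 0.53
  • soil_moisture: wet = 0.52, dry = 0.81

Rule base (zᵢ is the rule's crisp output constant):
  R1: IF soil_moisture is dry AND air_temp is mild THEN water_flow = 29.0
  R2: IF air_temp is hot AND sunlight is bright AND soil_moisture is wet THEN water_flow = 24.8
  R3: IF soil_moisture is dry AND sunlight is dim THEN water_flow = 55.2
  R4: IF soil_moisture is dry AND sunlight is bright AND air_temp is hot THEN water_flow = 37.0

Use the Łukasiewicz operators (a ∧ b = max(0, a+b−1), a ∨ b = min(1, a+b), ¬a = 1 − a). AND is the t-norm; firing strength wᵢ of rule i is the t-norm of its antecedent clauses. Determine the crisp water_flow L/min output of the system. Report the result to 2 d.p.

39.70

R1 (z=29.0): dry=0.81, mild=0.61; AND[max(0, a+b−1)] → w = 0.42
R2 (z=24.8): hot=0.53, bright=0.07, wet=0.52; AND[max(0, a+b−1)] → w = 0.00
R3 (z=55.2): dry=0.81, dim=0.48; AND[max(0, a+b−1)] → w = 0.29
R4 (z=37.0): dry=0.81, bright=0.07, hot=0.53; AND[max(0, a+b−1)] → w = 0.00
Weighted average = (0.42·29.0 + 0.00·24.8 + 0.29·55.2 + 0.00·37.0) / (0.42 + 0.00 + 0.29 + 0.00)
  = 28.1880 / 0.7100 = 39.70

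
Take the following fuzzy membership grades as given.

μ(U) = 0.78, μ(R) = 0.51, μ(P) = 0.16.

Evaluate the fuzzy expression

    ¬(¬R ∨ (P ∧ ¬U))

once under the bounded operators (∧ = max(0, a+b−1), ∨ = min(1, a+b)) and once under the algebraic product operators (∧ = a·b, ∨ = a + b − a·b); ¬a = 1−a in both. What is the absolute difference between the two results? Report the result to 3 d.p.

0.018

Under bounded:
  ¬R = 1 − 0.51 = 0.49
  ¬U = 1 − 0.78 = 0.22
  P ∧ ¬U = max(0, a+b−1) on (0.16, 0.22) = 0.00
  ¬R ∨ (P ∧ ¬U) = min(1, a+b) on (0.49, 0.00) = 0.49
  ¬(¬R ∨ (P ∧ ¬U)) = 1 − 0.49 = 0.51
  → value = 0.5100
Under algebraic product:
  ¬R = 1 − 0.5100 = 0.4900
  ¬U = 1 − 0.7800 = 0.2200
  P ∧ ¬U = a·b on (0.1600, 0.2200) = 0.0352
  ¬R ∨ (P ∧ ¬U) = a + b − a·b on (0.4900, 0.0352) = 0.5080
  ¬(¬R ∨ (P ∧ ¬U)) = 1 − 0.5080 = 0.4920
  → value = 0.4920
|0.5100 − 0.4920| = 0.018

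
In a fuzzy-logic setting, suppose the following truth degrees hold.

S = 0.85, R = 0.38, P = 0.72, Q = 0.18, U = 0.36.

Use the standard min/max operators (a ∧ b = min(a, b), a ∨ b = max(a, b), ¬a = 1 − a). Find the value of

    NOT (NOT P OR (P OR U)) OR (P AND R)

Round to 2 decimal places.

NOT P = 1 − 0.72 = 0.28
P OR U = max(a, b) on (0.72, 0.36) = 0.72
NOT P OR (P OR U) = max(a, b) on (0.28, 0.72) = 0.72
NOT (NOT P OR (P OR U)) = 1 − 0.72 = 0.28
P AND R = min(a, b) on (0.72, 0.38) = 0.38
NOT (NOT P OR (P OR U)) OR (P AND R) = max(a, b) on (0.28, 0.38) = 0.38

0.38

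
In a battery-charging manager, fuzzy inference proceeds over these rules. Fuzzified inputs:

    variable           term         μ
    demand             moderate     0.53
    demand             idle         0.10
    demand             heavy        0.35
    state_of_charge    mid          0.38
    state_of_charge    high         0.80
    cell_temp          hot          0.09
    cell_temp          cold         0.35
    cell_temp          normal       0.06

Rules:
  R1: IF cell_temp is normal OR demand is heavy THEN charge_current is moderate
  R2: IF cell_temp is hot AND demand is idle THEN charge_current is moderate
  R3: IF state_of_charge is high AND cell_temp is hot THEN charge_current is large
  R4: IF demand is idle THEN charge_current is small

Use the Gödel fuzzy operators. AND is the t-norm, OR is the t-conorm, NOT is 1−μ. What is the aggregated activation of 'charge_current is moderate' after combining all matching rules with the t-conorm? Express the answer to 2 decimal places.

R1: normal=0.06, heavy=0.35; OR[max(a, b)] → w = 0.35
R2: hot=0.09, idle=0.10; AND[min(a, b)] → w = 0.09
R3: high=0.80, hot=0.09; AND[min(a, b)] → w = 0.09
R4: idle=0.10 → w = 0.10
Rules with consequent 'moderate': {R1, R2} → strengths 0.35, 0.09
Aggregate via t-conorm [max(a, b)]: 0.35

0.35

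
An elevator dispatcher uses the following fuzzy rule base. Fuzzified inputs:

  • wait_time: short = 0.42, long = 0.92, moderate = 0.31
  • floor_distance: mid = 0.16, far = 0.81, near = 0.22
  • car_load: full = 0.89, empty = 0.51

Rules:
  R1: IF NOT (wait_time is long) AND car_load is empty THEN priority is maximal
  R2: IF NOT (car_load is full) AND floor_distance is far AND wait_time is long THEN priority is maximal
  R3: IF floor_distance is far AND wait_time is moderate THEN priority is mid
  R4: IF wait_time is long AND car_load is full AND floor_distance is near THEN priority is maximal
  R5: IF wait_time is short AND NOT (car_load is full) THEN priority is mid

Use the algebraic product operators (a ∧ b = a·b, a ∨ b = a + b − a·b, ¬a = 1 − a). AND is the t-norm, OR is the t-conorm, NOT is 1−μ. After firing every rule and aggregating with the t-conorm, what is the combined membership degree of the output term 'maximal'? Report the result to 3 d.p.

0.278

R1: ¬long=1−0.92=0.08, empty=0.51; AND[a·b] → w = 0.0408
R2: ¬full=1−0.89=0.11, far=0.81, long=0.92; AND[a·b] → w = 0.0820
R3: far=0.81, moderate=0.31; AND[a·b] → w = 0.2511
R4: long=0.92, full=0.89, near=0.22; AND[a·b] → w = 0.1801
R5: short=0.42, ¬full=1−0.89=0.11; AND[a·b] → w = 0.0462
Rules with consequent 'maximal': {R1, R2, R4} → strengths 0.0408, 0.0820, 0.1801
Aggregate via t-conorm [a + b − a·b]: 0.2781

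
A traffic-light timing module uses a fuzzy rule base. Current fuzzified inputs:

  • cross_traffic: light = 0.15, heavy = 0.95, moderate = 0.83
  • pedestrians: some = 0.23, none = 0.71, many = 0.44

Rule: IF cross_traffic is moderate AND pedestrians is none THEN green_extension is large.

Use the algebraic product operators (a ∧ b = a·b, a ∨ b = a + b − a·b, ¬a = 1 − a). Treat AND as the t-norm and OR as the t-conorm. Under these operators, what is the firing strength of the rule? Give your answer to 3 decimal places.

firing strength: moderate=0.83, none=0.71; AND[a·b] → w = 0.5893

0.589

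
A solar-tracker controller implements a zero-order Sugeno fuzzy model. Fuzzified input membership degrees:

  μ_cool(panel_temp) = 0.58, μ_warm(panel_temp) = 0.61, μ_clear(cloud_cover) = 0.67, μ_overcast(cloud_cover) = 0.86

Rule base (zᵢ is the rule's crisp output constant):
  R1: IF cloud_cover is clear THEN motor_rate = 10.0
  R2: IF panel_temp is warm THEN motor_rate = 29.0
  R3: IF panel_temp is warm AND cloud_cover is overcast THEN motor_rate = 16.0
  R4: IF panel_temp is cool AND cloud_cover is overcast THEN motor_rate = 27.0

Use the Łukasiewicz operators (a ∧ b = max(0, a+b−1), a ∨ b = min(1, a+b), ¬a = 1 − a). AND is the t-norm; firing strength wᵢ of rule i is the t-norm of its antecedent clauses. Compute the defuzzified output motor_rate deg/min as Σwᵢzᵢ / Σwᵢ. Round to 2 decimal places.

20.00

R1 (z=10.0): clear=0.67 → w = 0.67
R2 (z=29.0): warm=0.61 → w = 0.61
R3 (z=16.0): warm=0.61, overcast=0.86; AND[max(0, a+b−1)] → w = 0.47
R4 (z=27.0): cool=0.58, overcast=0.86; AND[max(0, a+b−1)] → w = 0.44
Weighted average = (0.67·10.0 + 0.61·29.0 + 0.47·16.0 + 0.44·27.0) / (0.67 + 0.61 + 0.47 + 0.44)
  = 43.7900 / 2.1900 = 20.00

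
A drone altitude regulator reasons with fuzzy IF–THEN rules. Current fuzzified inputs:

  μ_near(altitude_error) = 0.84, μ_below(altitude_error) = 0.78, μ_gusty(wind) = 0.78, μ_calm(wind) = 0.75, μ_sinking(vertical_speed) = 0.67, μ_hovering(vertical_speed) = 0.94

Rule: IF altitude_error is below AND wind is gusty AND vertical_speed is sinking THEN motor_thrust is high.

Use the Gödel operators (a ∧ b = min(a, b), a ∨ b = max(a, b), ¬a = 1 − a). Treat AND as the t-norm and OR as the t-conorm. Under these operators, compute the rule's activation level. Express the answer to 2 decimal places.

0.67

firing strength: below=0.78, gusty=0.78, sinking=0.67; AND[min(a, b)] → w = 0.67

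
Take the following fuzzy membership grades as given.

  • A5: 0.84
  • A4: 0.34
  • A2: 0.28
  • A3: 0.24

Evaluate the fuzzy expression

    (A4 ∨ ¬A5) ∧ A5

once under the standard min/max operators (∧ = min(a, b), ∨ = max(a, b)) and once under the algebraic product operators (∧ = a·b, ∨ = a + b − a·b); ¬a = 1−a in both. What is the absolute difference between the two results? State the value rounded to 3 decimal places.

0.034

Under standard min/max:
  ¬A5 = 1 − 0.84 = 0.16
  A4 ∨ ¬A5 = max(a, b) on (0.34, 0.16) = 0.34
  (A4 ∨ ¬A5) ∧ A5 = min(a, b) on (0.34, 0.84) = 0.34
  → value = 0.3400
Under algebraic product:
  ¬A5 = 1 − 0.8400 = 0.1600
  A4 ∨ ¬A5 = a + b − a·b on (0.3400, 0.1600) = 0.4456
  (A4 ∨ ¬A5) ∧ A5 = a·b on (0.4456, 0.8400) = 0.3743
  → value = 0.3743
|0.3400 − 0.3743| = 0.034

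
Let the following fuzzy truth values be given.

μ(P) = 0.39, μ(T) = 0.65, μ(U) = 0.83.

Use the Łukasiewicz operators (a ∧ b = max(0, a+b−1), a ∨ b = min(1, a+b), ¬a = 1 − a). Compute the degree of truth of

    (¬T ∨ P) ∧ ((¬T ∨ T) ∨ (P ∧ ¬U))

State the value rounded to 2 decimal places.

¬T = 1 − 0.65 = 0.35
¬T ∨ P = min(1, a+b) on (0.35, 0.39) = 0.74
¬T = 1 − 0.65 = 0.35
¬T ∨ T = min(1, a+b) on (0.35, 0.65) = 1.00
¬U = 1 − 0.83 = 0.17
P ∧ ¬U = max(0, a+b−1) on (0.39, 0.17) = 0.00
(¬T ∨ T) ∨ (P ∧ ¬U) = min(1, a+b) on (1.00, 0.00) = 1.00
(¬T ∨ P) ∧ ((¬T ∨ T) ∨ (P ∧ ¬U)) = max(0, a+b−1) on (0.74, 1.00) = 0.74

0.74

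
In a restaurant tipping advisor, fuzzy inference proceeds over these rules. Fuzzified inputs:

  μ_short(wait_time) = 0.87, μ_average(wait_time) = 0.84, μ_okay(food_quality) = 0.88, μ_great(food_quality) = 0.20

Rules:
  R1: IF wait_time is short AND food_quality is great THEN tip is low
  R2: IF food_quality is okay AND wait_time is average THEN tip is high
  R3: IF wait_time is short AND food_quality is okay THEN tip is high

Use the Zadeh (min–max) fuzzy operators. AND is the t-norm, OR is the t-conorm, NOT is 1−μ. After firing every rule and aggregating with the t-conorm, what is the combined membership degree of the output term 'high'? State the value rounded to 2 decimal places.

0.87

R1: short=0.87, great=0.20; AND[min(a, b)] → w = 0.20
R2: okay=0.88, average=0.84; AND[min(a, b)] → w = 0.84
R3: short=0.87, okay=0.88; AND[min(a, b)] → w = 0.87
Rules with consequent 'high': {R2, R3} → strengths 0.84, 0.87
Aggregate via t-conorm [max(a, b)]: 0.87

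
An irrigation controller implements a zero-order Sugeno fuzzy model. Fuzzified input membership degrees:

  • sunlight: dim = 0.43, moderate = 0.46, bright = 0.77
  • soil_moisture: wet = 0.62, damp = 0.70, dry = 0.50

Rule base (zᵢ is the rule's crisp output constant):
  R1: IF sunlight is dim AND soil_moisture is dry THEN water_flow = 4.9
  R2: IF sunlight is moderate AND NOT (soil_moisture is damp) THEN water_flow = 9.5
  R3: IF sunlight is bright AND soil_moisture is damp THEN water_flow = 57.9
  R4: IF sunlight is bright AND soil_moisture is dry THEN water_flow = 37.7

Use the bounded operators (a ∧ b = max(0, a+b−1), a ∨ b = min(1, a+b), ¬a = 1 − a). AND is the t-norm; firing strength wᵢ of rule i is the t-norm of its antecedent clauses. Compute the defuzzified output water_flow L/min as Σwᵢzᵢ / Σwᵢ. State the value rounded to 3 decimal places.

50.530

R1 (z=4.9): dim=0.43, dry=0.50; AND[max(0, a+b−1)] → w = 0.00
R2 (z=9.5): moderate=0.46, ¬damp=1−0.70=0.30; AND[max(0, a+b−1)] → w = 0.00
R3 (z=57.9): bright=0.77, damp=0.70; AND[max(0, a+b−1)] → w = 0.47
R4 (z=37.7): bright=0.77, dry=0.50; AND[max(0, a+b−1)] → w = 0.27
Weighted average = (0.00·4.9 + 0.00·9.5 + 0.47·57.9 + 0.27·37.7) / (0.00 + 0.00 + 0.47 + 0.27)
  = 37.3920 / 0.7400 = 50.530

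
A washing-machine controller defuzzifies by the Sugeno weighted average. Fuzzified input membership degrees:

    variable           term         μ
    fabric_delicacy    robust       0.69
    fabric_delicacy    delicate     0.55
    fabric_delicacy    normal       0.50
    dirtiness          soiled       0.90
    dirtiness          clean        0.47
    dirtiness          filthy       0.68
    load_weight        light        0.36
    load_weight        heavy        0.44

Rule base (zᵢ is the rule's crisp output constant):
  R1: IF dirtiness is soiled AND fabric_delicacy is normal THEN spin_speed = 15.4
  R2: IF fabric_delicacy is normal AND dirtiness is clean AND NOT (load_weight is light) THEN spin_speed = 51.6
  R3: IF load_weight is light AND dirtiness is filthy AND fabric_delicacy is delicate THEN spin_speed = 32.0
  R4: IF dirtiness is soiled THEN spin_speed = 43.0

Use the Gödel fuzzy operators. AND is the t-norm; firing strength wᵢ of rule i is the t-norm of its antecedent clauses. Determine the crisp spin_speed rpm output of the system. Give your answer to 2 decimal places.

R1 (z=15.4): soiled=0.90, normal=0.50; AND[min(a, b)] → w = 0.50
R2 (z=51.6): normal=0.50, clean=0.47, ¬light=1−0.36=0.64; AND[min(a, b)] → w = 0.47
R3 (z=32.0): light=0.36, filthy=0.68, delicate=0.55; AND[min(a, b)] → w = 0.36
R4 (z=43.0): soiled=0.90 → w = 0.90
Weighted average = (0.50·15.4 + 0.47·51.6 + 0.36·32.0 + 0.90·43.0) / (0.50 + 0.47 + 0.36 + 0.90)
  = 82.1720 / 2.2300 = 36.85

36.85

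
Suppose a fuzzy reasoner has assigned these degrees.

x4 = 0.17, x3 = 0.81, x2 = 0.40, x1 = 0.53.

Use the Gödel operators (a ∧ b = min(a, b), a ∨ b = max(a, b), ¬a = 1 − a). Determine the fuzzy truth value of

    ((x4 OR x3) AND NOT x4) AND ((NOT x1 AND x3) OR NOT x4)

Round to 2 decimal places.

0.81

x4 OR x3 = max(a, b) on (0.17, 0.81) = 0.81
NOT x4 = 1 − 0.17 = 0.83
(x4 OR x3) AND NOT x4 = min(a, b) on (0.81, 0.83) = 0.81
NOT x1 = 1 − 0.53 = 0.47
NOT x1 AND x3 = min(a, b) on (0.47, 0.81) = 0.47
NOT x4 = 1 − 0.17 = 0.83
(NOT x1 AND x3) OR NOT x4 = max(a, b) on (0.47, 0.83) = 0.83
((x4 OR x3) AND NOT x4) AND ((NOT x1 AND x3) OR NOT x4) = min(a, b) on (0.81, 0.83) = 0.81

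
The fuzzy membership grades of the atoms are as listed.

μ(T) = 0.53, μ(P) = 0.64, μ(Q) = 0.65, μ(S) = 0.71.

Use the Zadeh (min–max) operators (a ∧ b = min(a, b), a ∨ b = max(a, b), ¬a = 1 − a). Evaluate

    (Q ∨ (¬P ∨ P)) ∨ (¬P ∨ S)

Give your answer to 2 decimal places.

¬P = 1 − 0.64 = 0.36
¬P ∨ P = max(a, b) on (0.36, 0.64) = 0.64
Q ∨ (¬P ∨ P) = max(a, b) on (0.65, 0.64) = 0.65
¬P = 1 − 0.64 = 0.36
¬P ∨ S = max(a, b) on (0.36, 0.71) = 0.71
(Q ∨ (¬P ∨ P)) ∨ (¬P ∨ S) = max(a, b) on (0.65, 0.71) = 0.71

0.71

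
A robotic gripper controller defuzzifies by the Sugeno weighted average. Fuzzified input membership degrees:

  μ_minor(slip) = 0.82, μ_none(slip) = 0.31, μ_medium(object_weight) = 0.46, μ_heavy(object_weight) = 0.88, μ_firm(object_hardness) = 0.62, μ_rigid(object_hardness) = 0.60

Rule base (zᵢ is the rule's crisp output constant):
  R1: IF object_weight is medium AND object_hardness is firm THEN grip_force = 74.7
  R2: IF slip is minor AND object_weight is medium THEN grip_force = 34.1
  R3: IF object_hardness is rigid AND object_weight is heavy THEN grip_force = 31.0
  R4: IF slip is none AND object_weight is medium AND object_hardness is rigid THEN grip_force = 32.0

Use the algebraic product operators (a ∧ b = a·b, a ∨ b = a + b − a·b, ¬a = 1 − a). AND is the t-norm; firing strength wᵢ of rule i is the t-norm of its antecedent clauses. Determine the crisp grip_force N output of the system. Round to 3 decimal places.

R1 (z=74.7): medium=0.46, firm=0.62; AND[a·b] → w = 0.2852
R2 (z=34.1): minor=0.82, medium=0.46; AND[a·b] → w = 0.3772
R3 (z=31.0): rigid=0.60, heavy=0.88; AND[a·b] → w = 0.5280
R4 (z=32.0): none=0.31, medium=0.46, rigid=0.60; AND[a·b] → w = 0.0856
Weighted average = (0.2852·74.7 + 0.3772·34.1 + 0.5280·31.0 + 0.0856·32.0) / (0.2852 + 0.3772 + 0.5280 + 0.0856)
  = 53.2729 / 1.2760 = 41.751

41.751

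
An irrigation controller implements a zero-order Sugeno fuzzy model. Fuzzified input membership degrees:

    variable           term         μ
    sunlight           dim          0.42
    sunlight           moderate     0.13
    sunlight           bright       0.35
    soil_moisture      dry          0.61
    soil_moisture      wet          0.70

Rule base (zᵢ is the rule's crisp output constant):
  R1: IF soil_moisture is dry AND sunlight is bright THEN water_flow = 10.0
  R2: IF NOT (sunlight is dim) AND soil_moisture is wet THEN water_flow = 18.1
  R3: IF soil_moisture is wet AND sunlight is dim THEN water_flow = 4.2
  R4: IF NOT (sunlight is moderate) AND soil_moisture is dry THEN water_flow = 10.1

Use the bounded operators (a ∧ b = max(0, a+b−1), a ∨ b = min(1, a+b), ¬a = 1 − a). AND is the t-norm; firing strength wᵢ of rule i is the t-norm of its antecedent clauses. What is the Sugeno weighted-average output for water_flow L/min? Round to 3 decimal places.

R1 (z=10.0): dry=0.61, bright=0.35; AND[max(0, a+b−1)] → w = 0.00
R2 (z=18.1): ¬dim=1−0.42=0.58, wet=0.70; AND[max(0, a+b−1)] → w = 0.28
R3 (z=4.2): wet=0.70, dim=0.42; AND[max(0, a+b−1)] → w = 0.12
R4 (z=10.1): ¬moderate=1−0.13=0.87, dry=0.61; AND[max(0, a+b−1)] → w = 0.48
Weighted average = (0.00·10.0 + 0.28·18.1 + 0.12·4.2 + 0.48·10.1) / (0.00 + 0.28 + 0.12 + 0.48)
  = 10.4200 / 0.8800 = 11.841

11.841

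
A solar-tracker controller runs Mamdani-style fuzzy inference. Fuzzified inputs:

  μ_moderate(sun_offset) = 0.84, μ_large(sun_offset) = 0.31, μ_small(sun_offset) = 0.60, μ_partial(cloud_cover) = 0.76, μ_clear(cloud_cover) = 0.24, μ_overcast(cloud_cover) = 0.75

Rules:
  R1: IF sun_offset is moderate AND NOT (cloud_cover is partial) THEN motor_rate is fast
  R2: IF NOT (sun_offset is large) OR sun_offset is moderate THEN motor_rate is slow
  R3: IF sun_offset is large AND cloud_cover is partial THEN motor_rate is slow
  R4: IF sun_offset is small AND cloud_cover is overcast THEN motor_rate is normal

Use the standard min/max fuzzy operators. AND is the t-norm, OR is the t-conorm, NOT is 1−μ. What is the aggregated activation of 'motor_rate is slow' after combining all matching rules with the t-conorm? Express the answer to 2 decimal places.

R1: moderate=0.84, ¬partial=1−0.76=0.24; AND[min(a, b)] → w = 0.24
R2: ¬large=1−0.31=0.69, moderate=0.84; OR[max(a, b)] → w = 0.84
R3: large=0.31, partial=0.76; AND[min(a, b)] → w = 0.31
R4: small=0.60, overcast=0.75; AND[min(a, b)] → w = 0.60
Rules with consequent 'slow': {R2, R3} → strengths 0.84, 0.31
Aggregate via t-conorm [max(a, b)]: 0.84

0.84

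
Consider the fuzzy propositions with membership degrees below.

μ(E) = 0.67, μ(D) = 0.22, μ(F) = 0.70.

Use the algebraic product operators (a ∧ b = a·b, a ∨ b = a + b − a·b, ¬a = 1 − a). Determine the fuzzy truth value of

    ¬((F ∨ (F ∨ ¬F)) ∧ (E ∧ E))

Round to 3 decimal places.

¬F = 1 − 0.7000 = 0.3000
F ∨ ¬F = a + b − a·b on (0.7000, 0.3000) = 0.7900
F ∨ (F ∨ ¬F) = a + b − a·b on (0.7000, 0.7900) = 0.9370
E ∧ E = a·b on (0.6700, 0.6700) = 0.4489
(F ∨ (F ∨ ¬F)) ∧ (E ∧ E) = a·b on (0.9370, 0.4489) = 0.4206
¬((F ∨ (F ∨ ¬F)) ∧ (E ∧ E)) = 1 − 0.4206 = 0.5794

0.579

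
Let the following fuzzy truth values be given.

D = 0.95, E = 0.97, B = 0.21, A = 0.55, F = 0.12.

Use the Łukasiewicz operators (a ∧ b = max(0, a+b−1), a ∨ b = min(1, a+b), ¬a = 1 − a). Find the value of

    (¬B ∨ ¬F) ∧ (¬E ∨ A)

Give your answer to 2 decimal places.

0.58

¬B = 1 − 0.21 = 0.79
¬F = 1 − 0.12 = 0.88
¬B ∨ ¬F = min(1, a+b) on (0.79, 0.88) = 1.00
¬E = 1 − 0.97 = 0.03
¬E ∨ A = min(1, a+b) on (0.03, 0.55) = 0.58
(¬B ∨ ¬F) ∧ (¬E ∨ A) = max(0, a+b−1) on (1.00, 0.58) = 0.58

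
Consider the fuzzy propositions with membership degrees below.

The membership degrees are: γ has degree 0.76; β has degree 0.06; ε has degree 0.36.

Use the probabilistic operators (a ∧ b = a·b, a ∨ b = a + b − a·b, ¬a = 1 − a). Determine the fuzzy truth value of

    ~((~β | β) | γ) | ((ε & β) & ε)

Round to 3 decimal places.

0.021

~β = 1 − 0.0600 = 0.9400
~β | β = a + b − a·b on (0.9400, 0.0600) = 0.9436
(~β | β) | γ = a + b − a·b on (0.9436, 0.7600) = 0.9865
~((~β | β) | γ) = 1 − 0.9865 = 0.0135
ε & β = a·b on (0.3600, 0.0600) = 0.0216
(ε & β) & ε = a·b on (0.0216, 0.3600) = 0.0078
~((~β | β) | γ) | ((ε & β) & ε) = a + b − a·b on (0.0135, 0.0078) = 0.0212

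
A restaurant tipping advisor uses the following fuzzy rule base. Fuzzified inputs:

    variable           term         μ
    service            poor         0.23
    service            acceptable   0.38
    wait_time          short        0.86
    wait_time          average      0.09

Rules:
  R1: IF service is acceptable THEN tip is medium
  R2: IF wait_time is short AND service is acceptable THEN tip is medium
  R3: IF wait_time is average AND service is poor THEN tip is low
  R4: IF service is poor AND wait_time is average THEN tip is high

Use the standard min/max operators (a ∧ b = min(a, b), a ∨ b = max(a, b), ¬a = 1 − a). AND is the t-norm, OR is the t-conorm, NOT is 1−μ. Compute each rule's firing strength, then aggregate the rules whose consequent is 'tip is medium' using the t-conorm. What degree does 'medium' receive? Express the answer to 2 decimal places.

R1: acceptable=0.38 → w = 0.38
R2: short=0.86, acceptable=0.38; AND[min(a, b)] → w = 0.38
R3: average=0.09, poor=0.23; AND[min(a, b)] → w = 0.09
R4: poor=0.23, average=0.09; AND[min(a, b)] → w = 0.09
Rules with consequent 'medium': {R1, R2} → strengths 0.38, 0.38
Aggregate via t-conorm [max(a, b)]: 0.38

0.38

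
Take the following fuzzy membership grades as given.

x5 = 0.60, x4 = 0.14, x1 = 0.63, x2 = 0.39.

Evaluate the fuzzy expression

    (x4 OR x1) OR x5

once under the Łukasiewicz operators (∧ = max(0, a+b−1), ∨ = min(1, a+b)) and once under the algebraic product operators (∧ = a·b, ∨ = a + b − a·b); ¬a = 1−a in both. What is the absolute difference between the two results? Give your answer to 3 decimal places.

Under Łukasiewicz:
  x4 OR x1 = min(1, a+b) on (0.14, 0.63) = 0.77
  (x4 OR x1) OR x5 = min(1, a+b) on (0.77, 0.60) = 1.00
  → value = 1.0000
Under algebraic product:
  x4 OR x1 = a + b − a·b on (0.1400, 0.6300) = 0.6818
  (x4 OR x1) OR x5 = a + b − a·b on (0.6818, 0.6000) = 0.8727
  → value = 0.8727
|1.0000 − 0.8727| = 0.127

0.127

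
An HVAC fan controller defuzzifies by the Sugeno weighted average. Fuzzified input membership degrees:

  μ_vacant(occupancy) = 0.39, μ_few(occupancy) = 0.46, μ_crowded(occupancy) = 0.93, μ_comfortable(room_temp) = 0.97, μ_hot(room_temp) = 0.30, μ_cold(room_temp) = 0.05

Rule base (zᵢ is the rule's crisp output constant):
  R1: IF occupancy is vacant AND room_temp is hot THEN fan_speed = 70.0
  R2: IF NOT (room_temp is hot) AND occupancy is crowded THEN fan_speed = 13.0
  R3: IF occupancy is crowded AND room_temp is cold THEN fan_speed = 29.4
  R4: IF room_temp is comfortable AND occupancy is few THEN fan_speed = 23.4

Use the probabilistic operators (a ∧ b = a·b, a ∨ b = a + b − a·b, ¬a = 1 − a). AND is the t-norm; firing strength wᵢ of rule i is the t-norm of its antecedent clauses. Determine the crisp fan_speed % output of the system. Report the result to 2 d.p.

R1 (z=70.0): vacant=0.39, hot=0.30; AND[a·b] → w = 0.1170
R2 (z=13.0): ¬hot=1−0.30=0.70, crowded=0.93; AND[a·b] → w = 0.6510
R3 (z=29.4): crowded=0.93, cold=0.05; AND[a·b] → w = 0.0465
R4 (z=23.4): comfortable=0.97, few=0.46; AND[a·b] → w = 0.4462
Weighted average = (0.1170·70.0 + 0.6510·13.0 + 0.0465·29.4 + 0.4462·23.4) / (0.1170 + 0.6510 + 0.0465 + 0.4462)
  = 28.4612 / 1.2607 = 22.58

22.58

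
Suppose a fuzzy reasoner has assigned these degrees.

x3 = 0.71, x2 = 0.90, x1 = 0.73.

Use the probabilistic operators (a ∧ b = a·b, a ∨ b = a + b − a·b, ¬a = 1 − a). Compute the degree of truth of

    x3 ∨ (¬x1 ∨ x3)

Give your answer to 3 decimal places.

0.939

¬x1 = 1 − 0.7300 = 0.2700
¬x1 ∨ x3 = a + b − a·b on (0.2700, 0.7100) = 0.7883
x3 ∨ (¬x1 ∨ x3) = a + b − a·b on (0.7100, 0.7883) = 0.9386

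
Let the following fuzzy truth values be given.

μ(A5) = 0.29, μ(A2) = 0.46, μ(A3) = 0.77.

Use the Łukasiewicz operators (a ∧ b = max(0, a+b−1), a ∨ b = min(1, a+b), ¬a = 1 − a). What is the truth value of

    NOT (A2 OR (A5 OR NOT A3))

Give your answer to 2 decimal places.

0.02

NOT A3 = 1 − 0.77 = 0.23
A5 OR NOT A3 = min(1, a+b) on (0.29, 0.23) = 0.52
A2 OR (A5 OR NOT A3) = min(1, a+b) on (0.46, 0.52) = 0.98
NOT (A2 OR (A5 OR NOT A3)) = 1 − 0.98 = 0.02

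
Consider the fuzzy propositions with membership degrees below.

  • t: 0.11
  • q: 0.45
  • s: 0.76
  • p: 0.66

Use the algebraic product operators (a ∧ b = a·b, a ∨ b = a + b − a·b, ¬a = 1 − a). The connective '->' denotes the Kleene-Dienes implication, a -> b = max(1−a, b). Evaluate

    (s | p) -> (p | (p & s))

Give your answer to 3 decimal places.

0.831

s | p = a + b − a·b on (0.7600, 0.6600) = 0.9184
p & s = a·b on (0.6600, 0.7600) = 0.5016
p | (p & s) = a + b − a·b on (0.6600, 0.5016) = 0.8305
(s | p) -> (p | (p & s))  [Kleene-Dienes: max(1−a, b)] with a=0.9184, b=0.8305 → 0.8305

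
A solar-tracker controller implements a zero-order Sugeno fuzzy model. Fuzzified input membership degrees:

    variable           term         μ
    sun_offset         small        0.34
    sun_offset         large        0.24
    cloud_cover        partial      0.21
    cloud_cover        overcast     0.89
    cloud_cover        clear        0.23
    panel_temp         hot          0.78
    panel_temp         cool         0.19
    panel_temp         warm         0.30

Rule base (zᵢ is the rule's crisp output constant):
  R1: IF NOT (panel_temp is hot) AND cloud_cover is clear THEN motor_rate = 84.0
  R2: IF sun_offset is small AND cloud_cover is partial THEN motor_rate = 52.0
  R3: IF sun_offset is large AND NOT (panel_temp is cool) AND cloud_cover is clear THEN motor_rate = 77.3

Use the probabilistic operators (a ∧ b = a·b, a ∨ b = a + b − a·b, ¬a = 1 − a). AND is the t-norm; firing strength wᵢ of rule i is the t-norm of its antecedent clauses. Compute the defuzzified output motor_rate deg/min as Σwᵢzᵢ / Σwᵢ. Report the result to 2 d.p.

68.50

R1 (z=84.0): ¬hot=1−0.78=0.22, clear=0.23; AND[a·b] → w = 0.0506
R2 (z=52.0): small=0.34, partial=0.21; AND[a·b] → w = 0.0714
R3 (z=77.3): large=0.24, ¬cool=1−0.19=0.81, clear=0.23; AND[a·b] → w = 0.0447
Weighted average = (0.0506·84.0 + 0.0714·52.0 + 0.0447·77.3) / (0.0506 + 0.0714 + 0.0447)
  = 11.4194 / 0.1667 = 68.50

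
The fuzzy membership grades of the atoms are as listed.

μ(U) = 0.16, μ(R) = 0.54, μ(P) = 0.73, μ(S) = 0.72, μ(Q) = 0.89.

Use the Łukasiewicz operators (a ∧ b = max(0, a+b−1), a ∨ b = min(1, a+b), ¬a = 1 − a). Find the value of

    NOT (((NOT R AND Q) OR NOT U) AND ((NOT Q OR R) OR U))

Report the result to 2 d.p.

NOT R = 1 − 0.54 = 0.46
NOT R AND Q = max(0, a+b−1) on (0.46, 0.89) = 0.35
NOT U = 1 − 0.16 = 0.84
(NOT R AND Q) OR NOT U = min(1, a+b) on (0.35, 0.84) = 1.00
NOT Q = 1 − 0.89 = 0.11
NOT Q OR R = min(1, a+b) on (0.11, 0.54) = 0.65
(NOT Q OR R) OR U = min(1, a+b) on (0.65, 0.16) = 0.81
((NOT R AND Q) OR NOT U) AND ((NOT Q OR R) OR U) = max(0, a+b−1) on (1.00, 0.81) = 0.81
NOT (((NOT R AND Q) OR NOT U) AND ((NOT Q OR R) OR U)) = 1 − 0.81 = 0.19

0.19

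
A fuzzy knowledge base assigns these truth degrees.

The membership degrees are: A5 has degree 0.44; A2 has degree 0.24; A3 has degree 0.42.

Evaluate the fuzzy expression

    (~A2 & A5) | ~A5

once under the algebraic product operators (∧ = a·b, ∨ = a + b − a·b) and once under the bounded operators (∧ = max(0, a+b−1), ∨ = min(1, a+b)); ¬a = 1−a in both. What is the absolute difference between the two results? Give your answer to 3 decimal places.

0.053

Under algebraic product:
  ~A2 = 1 − 0.2400 = 0.7600
  ~A2 & A5 = a·b on (0.7600, 0.4400) = 0.3344
  ~A5 = 1 − 0.4400 = 0.5600
  (~A2 & A5) | ~A5 = a + b − a·b on (0.3344, 0.5600) = 0.7071
  → value = 0.7071
Under bounded:
  ~A2 = 1 − 0.24 = 0.76
  ~A2 & A5 = max(0, a+b−1) on (0.76, 0.44) = 0.20
  ~A5 = 1 − 0.44 = 0.56
  (~A2 & A5) | ~A5 = min(1, a+b) on (0.20, 0.56) = 0.76
  → value = 0.7600
|0.7071 − 0.7600| = 0.053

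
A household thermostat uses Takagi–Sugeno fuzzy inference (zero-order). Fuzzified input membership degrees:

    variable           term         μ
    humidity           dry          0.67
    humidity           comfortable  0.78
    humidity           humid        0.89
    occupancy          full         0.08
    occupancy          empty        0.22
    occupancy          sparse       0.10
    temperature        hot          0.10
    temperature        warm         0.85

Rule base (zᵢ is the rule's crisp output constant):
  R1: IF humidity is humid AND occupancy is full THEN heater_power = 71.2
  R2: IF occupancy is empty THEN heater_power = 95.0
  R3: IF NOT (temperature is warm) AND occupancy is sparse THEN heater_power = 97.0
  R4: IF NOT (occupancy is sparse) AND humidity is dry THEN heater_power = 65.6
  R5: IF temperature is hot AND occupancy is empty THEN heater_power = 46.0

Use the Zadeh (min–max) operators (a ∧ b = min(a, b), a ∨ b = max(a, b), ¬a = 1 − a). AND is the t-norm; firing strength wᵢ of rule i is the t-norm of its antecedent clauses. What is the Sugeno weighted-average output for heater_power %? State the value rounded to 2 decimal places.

72.52

R1 (z=71.2): humid=0.89, full=0.08; AND[min(a, b)] → w = 0.08
R2 (z=95.0): empty=0.22 → w = 0.22
R3 (z=97.0): ¬warm=1−0.85=0.15, sparse=0.10; AND[min(a, b)] → w = 0.10
R4 (z=65.6): ¬sparse=1−0.10=0.90, dry=0.67; AND[min(a, b)] → w = 0.67
R5 (z=46.0): hot=0.10, empty=0.22; AND[min(a, b)] → w = 0.10
Weighted average = (0.08·71.2 + 0.22·95.0 + 0.10·97.0 + 0.67·65.6 + 0.10·46.0) / (0.08 + 0.22 + 0.10 + 0.67 + 0.10)
  = 84.8480 / 1.1700 = 72.52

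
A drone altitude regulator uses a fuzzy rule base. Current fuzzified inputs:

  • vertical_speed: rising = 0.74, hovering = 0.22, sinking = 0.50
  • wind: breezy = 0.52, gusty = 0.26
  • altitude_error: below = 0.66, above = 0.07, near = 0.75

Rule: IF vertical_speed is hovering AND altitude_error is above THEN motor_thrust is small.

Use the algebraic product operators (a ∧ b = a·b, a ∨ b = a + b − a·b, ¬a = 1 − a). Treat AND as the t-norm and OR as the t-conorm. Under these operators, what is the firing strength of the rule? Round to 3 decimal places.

0.015

firing strength: hovering=0.22, above=0.07; AND[a·b] → w = 0.0154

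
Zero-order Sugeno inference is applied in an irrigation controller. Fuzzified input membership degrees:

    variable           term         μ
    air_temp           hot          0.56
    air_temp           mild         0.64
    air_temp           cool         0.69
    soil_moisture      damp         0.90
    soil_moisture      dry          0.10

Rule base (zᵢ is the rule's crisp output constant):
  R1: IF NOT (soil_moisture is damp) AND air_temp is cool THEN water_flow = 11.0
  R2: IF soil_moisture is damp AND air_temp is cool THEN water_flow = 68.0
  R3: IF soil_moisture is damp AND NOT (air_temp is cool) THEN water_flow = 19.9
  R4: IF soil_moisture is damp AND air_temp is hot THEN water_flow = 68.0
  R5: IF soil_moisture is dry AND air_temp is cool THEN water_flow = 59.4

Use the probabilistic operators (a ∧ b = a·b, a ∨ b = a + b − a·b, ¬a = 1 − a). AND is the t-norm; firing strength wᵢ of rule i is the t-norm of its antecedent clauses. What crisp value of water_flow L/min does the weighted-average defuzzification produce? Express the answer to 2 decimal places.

56.36

R1 (z=11.0): ¬damp=1−0.90=0.10, cool=0.69; AND[a·b] → w = 0.0690
R2 (z=68.0): damp=0.90, cool=0.69; AND[a·b] → w = 0.6210
R3 (z=19.9): damp=0.90, ¬cool=1−0.69=0.31; AND[a·b] → w = 0.2790
R4 (z=68.0): damp=0.90, hot=0.56; AND[a·b] → w = 0.5040
R5 (z=59.4): dry=0.10, cool=0.69; AND[a·b] → w = 0.0690
Weighted average = (0.0690·11.0 + 0.6210·68.0 + 0.2790·19.9 + 0.5040·68.0 + 0.0690·59.4) / (0.0690 + 0.6210 + 0.2790 + 0.5040 + 0.0690)
  = 86.9097 / 1.5420 = 56.36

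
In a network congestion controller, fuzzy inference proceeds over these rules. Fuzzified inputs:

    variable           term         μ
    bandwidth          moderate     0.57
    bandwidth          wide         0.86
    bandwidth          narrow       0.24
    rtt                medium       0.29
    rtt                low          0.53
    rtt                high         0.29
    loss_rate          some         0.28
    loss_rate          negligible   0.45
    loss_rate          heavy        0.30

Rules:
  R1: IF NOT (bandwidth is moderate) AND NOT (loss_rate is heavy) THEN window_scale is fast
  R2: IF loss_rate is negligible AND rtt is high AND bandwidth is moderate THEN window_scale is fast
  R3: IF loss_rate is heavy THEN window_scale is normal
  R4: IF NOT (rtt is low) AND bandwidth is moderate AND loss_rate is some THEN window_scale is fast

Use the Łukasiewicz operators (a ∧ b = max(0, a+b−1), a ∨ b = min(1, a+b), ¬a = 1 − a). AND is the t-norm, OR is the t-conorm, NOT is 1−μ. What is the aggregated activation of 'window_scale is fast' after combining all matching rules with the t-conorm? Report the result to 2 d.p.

R1: ¬moderate=1−0.57=0.43, ¬heavy=1−0.30=0.70; AND[max(0, a+b−1)] → w = 0.13
R2: negligible=0.45, high=0.29, moderate=0.57; AND[max(0, a+b−1)] → w = 0.00
R3: heavy=0.30 → w = 0.30
R4: ¬low=1−0.53=0.47, moderate=0.57, some=0.28; AND[max(0, a+b−1)] → w = 0.00
Rules with consequent 'fast': {R1, R2, R4} → strengths 0.13, 0.00, 0.00
Aggregate via t-conorm [min(1, a+b)]: 0.13

0.13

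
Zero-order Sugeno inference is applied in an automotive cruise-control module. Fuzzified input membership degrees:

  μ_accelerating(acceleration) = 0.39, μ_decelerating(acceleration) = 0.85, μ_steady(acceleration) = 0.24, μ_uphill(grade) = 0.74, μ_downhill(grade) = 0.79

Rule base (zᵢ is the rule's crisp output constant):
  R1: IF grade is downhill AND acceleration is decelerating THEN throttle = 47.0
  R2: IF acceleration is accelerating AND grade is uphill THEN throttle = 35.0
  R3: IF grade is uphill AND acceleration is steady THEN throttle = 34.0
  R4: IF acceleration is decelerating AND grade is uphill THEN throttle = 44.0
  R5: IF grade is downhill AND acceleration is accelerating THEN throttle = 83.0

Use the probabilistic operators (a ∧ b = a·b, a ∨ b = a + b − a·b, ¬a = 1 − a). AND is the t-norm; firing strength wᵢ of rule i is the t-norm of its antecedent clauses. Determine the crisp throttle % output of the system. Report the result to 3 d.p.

48.654

R1 (z=47.0): downhill=0.79, decelerating=0.85; AND[a·b] → w = 0.6715
R2 (z=35.0): accelerating=0.39, uphill=0.74; AND[a·b] → w = 0.2886
R3 (z=34.0): uphill=0.74, steady=0.24; AND[a·b] → w = 0.1776
R4 (z=44.0): decelerating=0.85, uphill=0.74; AND[a·b] → w = 0.6290
R5 (z=83.0): downhill=0.79, accelerating=0.39; AND[a·b] → w = 0.3081
Weighted average = (0.6715·47.0 + 0.2886·35.0 + 0.1776·34.0 + 0.6290·44.0 + 0.3081·83.0) / (0.6715 + 0.2886 + 0.1776 + 0.6290 + 0.3081)
  = 100.9482 / 2.0748 = 48.654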